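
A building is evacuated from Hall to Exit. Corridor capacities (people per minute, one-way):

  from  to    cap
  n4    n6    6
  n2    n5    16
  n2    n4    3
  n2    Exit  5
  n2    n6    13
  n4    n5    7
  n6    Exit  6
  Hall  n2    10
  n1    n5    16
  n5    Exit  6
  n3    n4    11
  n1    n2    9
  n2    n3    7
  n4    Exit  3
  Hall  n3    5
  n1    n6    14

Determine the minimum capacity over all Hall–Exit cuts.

15

Augment Hall→n2→Exit: bottleneck 5, flow now 5.
Augment Hall→n2→n4→Exit: bottleneck 3, flow now 8.
Augment Hall→n2→n5→Exit: bottleneck 2, flow now 10.
Augment Hall→n3→n4→n5→Exit: bottleneck 4, flow now 14.
Augment Hall→n3→n4→n6→Exit: bottleneck 1, flow now 15.
No augmenting path remains; maximum flow = 15.
By max-flow min-cut, the minimum cut capacity equals the max flow.
In the residual graph, reachable from Hall: {Hall}.
Min-cut edges: Hall→n2 (10), Hall→n3 (5); capacity 10 + 5 = 15.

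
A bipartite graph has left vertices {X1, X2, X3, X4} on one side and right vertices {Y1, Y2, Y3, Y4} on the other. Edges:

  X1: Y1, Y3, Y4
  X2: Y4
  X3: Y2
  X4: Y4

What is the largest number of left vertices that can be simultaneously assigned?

Unit-capacity flow: source→left, listed edges, right→sink; max matching = max flow.
Augmenting path X1→Y1 (+1); matched 1.
Augmenting path X2→Y4 (+1); matched 2.
Augmenting path X3→Y2 (+1); matched 3.
No augmenting path remains; maximum matching = 3.
König certificate: {X1, X3, Y4} is a vertex cover of size 3 (every listed pair touches it), so no matching can be larger.

3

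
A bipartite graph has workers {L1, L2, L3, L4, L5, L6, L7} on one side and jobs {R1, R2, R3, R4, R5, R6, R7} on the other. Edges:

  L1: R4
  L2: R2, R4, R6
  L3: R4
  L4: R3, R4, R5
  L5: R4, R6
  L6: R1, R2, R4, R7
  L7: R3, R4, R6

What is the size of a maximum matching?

6

Unit-capacity flow: source→left, listed edges, right→sink; max matching = max flow.
Augmenting path L1→R4 (+1); matched 1.
Augmenting path L2→R2 (+1); matched 2.
Augmenting path L4→R3 (+1); matched 3.
Augmenting path L5→R6 (+1); matched 4.
Augmenting path L6→R1 (+1); matched 5.
Augmenting path L7→R3→L4→R5 (+1); matched 6.
No augmenting path remains; maximum matching = 6.
König certificate: {L2, L4, L5, L6, L7, R4} is a vertex cover of size 6 (every listed pair touches it), so no matching can be larger.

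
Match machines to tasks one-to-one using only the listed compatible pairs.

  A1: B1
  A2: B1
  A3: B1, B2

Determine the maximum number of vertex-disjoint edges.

Unit-capacity flow: source→left, listed edges, right→sink; max matching = max flow.
Augmenting path A1→B1 (+1); matched 1.
Augmenting path A3→B2 (+1); matched 2.
No augmenting path remains; maximum matching = 2.
König certificate: {A3, B1} is a vertex cover of size 2 (every listed pair touches it), so no matching can be larger.

2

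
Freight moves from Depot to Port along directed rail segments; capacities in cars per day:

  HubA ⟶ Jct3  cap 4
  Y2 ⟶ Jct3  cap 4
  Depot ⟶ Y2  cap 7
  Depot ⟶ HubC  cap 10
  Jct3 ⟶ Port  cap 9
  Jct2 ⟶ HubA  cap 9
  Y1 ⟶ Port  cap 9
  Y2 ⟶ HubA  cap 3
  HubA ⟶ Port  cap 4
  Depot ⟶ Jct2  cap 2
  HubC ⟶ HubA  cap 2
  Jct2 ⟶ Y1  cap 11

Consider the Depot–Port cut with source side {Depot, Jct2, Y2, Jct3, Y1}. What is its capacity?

40

Edges leaving {Depot, Jct2, Y2, Jct3, Y1}: Depot→HubC (10), Jct2→HubA (9), Y2→HubA (3), Jct3→Port (9), Y1→Port (9).
Cut capacity = 10 + 9 + 3 + 9 + 9 = 40.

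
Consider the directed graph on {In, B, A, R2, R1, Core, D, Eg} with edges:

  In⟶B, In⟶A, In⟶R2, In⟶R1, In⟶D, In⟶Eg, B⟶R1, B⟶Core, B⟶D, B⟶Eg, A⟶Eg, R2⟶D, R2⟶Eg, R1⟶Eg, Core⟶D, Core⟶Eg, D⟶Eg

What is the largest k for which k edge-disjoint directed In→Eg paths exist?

6

Assign every edge capacity 1; by Menger, the answer equals the max flow.
Path In→Eg (+1); total 1.
Path In→B→Eg (+1); total 2.
Path In→A→Eg (+1); total 3.
Path In→R2→Eg (+1); total 4.
Path In→R1→Eg (+1); total 5.
Path In→D→Eg (+1); total 6.
No residual In→Eg path; max flow = 6.
Certifying cut of size 6: {In→A, In→B, In→D, In→Eg, In→R1, In→R2}.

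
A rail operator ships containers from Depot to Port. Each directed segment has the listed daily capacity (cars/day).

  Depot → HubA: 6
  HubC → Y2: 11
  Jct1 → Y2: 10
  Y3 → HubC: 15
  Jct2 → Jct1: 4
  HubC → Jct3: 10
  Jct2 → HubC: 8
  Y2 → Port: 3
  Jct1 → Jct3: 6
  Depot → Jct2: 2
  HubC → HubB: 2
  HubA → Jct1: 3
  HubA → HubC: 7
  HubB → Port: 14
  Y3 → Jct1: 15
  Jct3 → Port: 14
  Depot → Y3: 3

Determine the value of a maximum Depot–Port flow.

Augment Depot→Y3→Jct1→Y2→Port: bottleneck 3, flow now 3.
Augment Depot→Jct2→Jct1→Jct3→Port: bottleneck 2, flow now 5.
Augment Depot→HubA→Jct1→Jct3→Port: bottleneck 3, flow now 8.
Augment Depot→HubA→HubC→HubB→Port: bottleneck 2, flow now 10.
Augment Depot→HubA→HubC→Jct3→Port: bottleneck 1, flow now 11.
No augmenting path remains; maximum flow = 11.
In the residual graph, reachable from Depot: {Depot}.
Min-cut edges: Depot→Y3 (3), Depot→Jct2 (2), Depot→HubA (6); capacity 3 + 2 + 6 = 11.
This cut is saturated, so no flow can exceed 11.

11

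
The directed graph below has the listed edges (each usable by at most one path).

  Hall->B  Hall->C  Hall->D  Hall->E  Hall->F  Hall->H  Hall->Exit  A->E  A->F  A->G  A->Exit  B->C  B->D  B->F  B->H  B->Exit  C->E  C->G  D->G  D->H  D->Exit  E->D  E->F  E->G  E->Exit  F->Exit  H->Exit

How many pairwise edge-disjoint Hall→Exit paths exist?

Assign every edge capacity 1; by Menger, the answer equals the max flow.
Path Hall→Exit (+1); total 1.
Path Hall→B→Exit (+1); total 2.
Path Hall→D→Exit (+1); total 3.
Path Hall→E→Exit (+1); total 4.
Path Hall→F→Exit (+1); total 5.
Path Hall→H→Exit (+1); total 6.
No residual Hall→Exit path; max flow = 6.
Certifying cut of size 6: {D→Exit, E→Exit, F→Exit, H→Exit, Hall→B, Hall→Exit}.

6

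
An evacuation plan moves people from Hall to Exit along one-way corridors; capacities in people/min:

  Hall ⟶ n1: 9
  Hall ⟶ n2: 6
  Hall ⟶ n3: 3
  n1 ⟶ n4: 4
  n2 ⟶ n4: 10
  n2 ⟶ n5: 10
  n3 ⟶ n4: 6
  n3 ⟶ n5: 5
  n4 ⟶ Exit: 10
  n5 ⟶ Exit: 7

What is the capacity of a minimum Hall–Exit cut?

Augment Hall→n1→n4→Exit: bottleneck 4, flow now 4.
Augment Hall→n2→n4→Exit: bottleneck 6, flow now 10.
Augment Hall→n3→n5→Exit: bottleneck 3, flow now 13.
No augmenting path remains; maximum flow = 13.
By max-flow min-cut, the minimum cut capacity equals the max flow.
In the residual graph, reachable from Hall: {Hall, n1}.
Min-cut edges: Hall→n2 (6), Hall→n3 (3), n1→n4 (4); capacity 6 + 3 + 4 = 13.

13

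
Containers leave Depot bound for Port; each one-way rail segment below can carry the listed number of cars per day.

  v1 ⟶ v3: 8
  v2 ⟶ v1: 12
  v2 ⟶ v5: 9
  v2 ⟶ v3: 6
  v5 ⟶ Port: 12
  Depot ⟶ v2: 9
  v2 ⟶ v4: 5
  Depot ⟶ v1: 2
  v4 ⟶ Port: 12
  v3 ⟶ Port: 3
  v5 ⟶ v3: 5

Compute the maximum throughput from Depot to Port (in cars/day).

11

Augment Depot→v1→v3→Port: bottleneck 2, flow now 2.
Augment Depot→v2→v3→Port: bottleneck 1, flow now 3.
Augment Depot→v2→v4→Port: bottleneck 5, flow now 8.
Augment Depot→v2→v5→Port: bottleneck 3, flow now 11.
No augmenting path remains; maximum flow = 11.
In the residual graph, reachable from Depot: {Depot}.
Min-cut edges: Depot→v1 (2), Depot→v2 (9); capacity 2 + 9 = 11.
This cut is saturated, so no flow can exceed 11.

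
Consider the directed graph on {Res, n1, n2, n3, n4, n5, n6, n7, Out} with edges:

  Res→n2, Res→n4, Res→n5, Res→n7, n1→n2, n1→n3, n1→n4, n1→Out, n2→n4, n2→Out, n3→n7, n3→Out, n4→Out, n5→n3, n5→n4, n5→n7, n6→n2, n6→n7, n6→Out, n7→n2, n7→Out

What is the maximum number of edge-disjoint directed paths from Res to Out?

4

Assign every edge capacity 1; by Menger, the answer equals the max flow.
Path Res→n2→Out (+1); total 1.
Path Res→n4→Out (+1); total 2.
Path Res→n7→Out (+1); total 3.
Path Res→n5→n3→Out (+1); total 4.
No residual Res→Out path; max flow = 4.
Certifying cut of size 4: {Res→n2, Res→n4, Res→n5, Res→n7}.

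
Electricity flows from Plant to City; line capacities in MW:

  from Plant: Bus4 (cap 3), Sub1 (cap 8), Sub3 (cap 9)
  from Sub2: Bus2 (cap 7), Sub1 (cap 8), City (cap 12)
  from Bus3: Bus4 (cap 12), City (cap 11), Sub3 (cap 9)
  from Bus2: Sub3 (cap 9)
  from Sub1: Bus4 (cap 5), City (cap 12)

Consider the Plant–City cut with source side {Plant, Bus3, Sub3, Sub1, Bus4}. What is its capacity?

Edges leaving {Plant, Bus3, Sub3, Sub1, Bus4}: Bus3→City (11), Sub1→City (12).
Cut capacity = 11 + 12 = 23.

23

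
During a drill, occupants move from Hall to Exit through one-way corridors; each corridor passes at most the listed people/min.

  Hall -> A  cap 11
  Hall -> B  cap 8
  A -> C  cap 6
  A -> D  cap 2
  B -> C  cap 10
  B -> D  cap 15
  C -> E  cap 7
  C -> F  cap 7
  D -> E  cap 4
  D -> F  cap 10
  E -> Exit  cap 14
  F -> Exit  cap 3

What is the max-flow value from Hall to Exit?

14

Augment Hall→A→C→E→Exit: bottleneck 6, flow now 6.
Augment Hall→A→D→E→Exit: bottleneck 2, flow now 8.
Augment Hall→B→C→E→Exit: bottleneck 1, flow now 9.
Augment Hall→B→C→F→Exit: bottleneck 3, flow now 12.
Augment Hall→B→D→E→Exit: bottleneck 2, flow now 14.
No augmenting path remains; maximum flow = 14.
In the residual graph, reachable from Hall: {Hall, A, B, C, D, F}.
Min-cut edges: C→E (7), D→E (4), F→Exit (3); capacity 7 + 4 + 3 = 14.
This cut is saturated, so no flow can exceed 14.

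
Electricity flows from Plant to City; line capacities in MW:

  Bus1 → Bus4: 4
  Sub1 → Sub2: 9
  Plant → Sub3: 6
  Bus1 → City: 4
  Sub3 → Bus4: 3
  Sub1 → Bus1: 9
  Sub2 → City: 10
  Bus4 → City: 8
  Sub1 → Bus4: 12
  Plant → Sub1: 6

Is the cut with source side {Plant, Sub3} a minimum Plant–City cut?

Yes — it is a minimum cut (capacity 9).

Given cut capacity: 6 + 3 = 9.
Augment Plant→Sub1→Bus1→City: bottleneck 4, flow now 4.
Augment Plant→Sub1→Sub2→City: bottleneck 2, flow now 6.
Augment Plant→Sub3→Bus4→City: bottleneck 3, flow now 9.
No augmenting path remains; maximum flow = 9.
Cut capacity 9 equals the max flow, so it is a minimum cut.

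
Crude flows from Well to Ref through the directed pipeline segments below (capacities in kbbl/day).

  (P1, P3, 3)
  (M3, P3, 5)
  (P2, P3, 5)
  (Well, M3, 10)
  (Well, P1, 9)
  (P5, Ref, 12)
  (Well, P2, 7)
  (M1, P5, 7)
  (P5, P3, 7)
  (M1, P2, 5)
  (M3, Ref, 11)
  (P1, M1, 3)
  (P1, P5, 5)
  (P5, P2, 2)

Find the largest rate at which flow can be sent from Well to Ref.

18

Augment Well→M3→Ref: bottleneck 10, flow now 10.
Augment Well→P1→P5→Ref: bottleneck 5, flow now 15.
Augment Well→P1→M1→P5→Ref: bottleneck 3, flow now 18.
No augmenting path remains; maximum flow = 18.
In the residual graph, reachable from Well: {Well, P1, P2, P3}.
Min-cut edges: Well→M3 (10), P1→M1 (3), P1→P5 (5); capacity 10 + 3 + 5 = 18.
This cut is saturated, so no flow can exceed 18.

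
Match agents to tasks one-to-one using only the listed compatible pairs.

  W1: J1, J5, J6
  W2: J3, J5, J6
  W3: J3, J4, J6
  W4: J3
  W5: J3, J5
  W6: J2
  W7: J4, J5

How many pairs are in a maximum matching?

Unit-capacity flow: source→left, listed edges, right→sink; max matching = max flow.
Augmenting path W1→J1 (+1); matched 1.
Augmenting path W2→J3 (+1); matched 2.
Augmenting path W3→J4 (+1); matched 3.
Augmenting path W5→J5 (+1); matched 4.
Augmenting path W6→J2 (+1); matched 5.
Augmenting path W4→J3→W2→J6 (+1); matched 6.
No augmenting path remains; maximum matching = 6.
König certificate: {W1, W6, J3, J4, J5, J6} is a vertex cover of size 6 (every listed pair touches it), so no matching can be larger.

6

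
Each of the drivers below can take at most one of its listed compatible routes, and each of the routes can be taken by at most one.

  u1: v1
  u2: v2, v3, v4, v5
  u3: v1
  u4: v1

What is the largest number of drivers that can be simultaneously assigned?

Unit-capacity flow: source→left, listed edges, right→sink; max matching = max flow.
Augmenting path u1→v1 (+1); matched 1.
Augmenting path u2→v2 (+1); matched 2.
No augmenting path remains; maximum matching = 2.
König certificate: {u2, v1} is a vertex cover of size 2 (every listed pair touches it), so no matching can be larger.

2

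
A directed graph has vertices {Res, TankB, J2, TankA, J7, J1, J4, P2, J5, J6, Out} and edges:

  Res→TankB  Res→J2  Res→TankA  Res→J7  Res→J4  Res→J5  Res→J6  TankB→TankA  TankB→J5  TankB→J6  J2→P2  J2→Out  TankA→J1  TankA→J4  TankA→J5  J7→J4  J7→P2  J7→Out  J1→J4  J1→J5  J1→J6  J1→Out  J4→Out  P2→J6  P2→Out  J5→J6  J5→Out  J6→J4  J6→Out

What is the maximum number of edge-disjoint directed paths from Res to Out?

6

Assign every edge capacity 1; by Menger, the answer equals the max flow.
Path Res→J2→Out (+1); total 1.
Path Res→J7→Out (+1); total 2.
Path Res→J4→Out (+1); total 3.
Path Res→J5→Out (+1); total 4.
Path Res→J6→Out (+1); total 5.
Path Res→TankA→J1→Out (+1); total 6.
No residual Res→Out path; max flow = 6.
Certifying cut of size 6: {J4→Out, J5→Out, J6→Out, Res→J2, Res→J7, TankA→J1}.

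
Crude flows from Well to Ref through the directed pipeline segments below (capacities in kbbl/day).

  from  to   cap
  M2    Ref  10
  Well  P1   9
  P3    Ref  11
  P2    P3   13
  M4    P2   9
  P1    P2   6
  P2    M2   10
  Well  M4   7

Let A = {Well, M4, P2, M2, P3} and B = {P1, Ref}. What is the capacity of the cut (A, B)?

30

Edges leaving {Well, M4, P2, M2, P3}: Well→P1 (9), M2→Ref (10), P3→Ref (11).
Cut capacity = 9 + 10 + 11 = 30.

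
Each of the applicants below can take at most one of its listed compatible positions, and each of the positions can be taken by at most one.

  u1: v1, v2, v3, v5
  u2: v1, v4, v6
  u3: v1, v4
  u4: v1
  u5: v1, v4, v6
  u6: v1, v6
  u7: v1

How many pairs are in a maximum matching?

Unit-capacity flow: source→left, listed edges, right→sink; max matching = max flow.
Augmenting path u1→v1 (+1); matched 1.
Augmenting path u2→v4 (+1); matched 2.
Augmenting path u5→v6 (+1); matched 3.
Augmenting path u3→v1→u1→v2 (+1); matched 4.
No augmenting path remains; maximum matching = 4.
König certificate: {u1, v1, v4, v6} is a vertex cover of size 4 (every listed pair touches it), so no matching can be larger.

4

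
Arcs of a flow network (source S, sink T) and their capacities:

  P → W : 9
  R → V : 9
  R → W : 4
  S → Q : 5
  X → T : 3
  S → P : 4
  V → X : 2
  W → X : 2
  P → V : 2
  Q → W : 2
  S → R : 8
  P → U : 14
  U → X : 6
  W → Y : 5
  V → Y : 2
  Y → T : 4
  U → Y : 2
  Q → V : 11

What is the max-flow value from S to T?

7

Augment S→P→U→X→T: bottleneck 3, flow now 3.
Augment S→P→U→Y→T: bottleneck 1, flow now 4.
Augment S→Q→V→Y→T: bottleneck 2, flow now 6.
Augment S→Q→W→Y→T: bottleneck 1, flow now 7.
No augmenting path remains; maximum flow = 7.
In the residual graph, reachable from S: {S, P, Q, R, U, V, W, X, Y}.
Min-cut edges: X→T (3), Y→T (4); capacity 3 + 4 = 7.
This cut is saturated, so no flow can exceed 7.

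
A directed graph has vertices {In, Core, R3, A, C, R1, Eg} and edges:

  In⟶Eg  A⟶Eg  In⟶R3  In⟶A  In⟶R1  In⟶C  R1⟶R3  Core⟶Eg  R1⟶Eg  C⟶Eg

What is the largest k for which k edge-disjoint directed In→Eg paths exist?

Assign every edge capacity 1; by Menger, the answer equals the max flow.
Path In→Eg (+1); total 1.
Path In→A→Eg (+1); total 2.
Path In→C→Eg (+1); total 3.
Path In→R1→Eg (+1); total 4.
No residual In→Eg path; max flow = 4.
Certifying cut of size 4: {In→A, In→C, In→Eg, In→R1}.

4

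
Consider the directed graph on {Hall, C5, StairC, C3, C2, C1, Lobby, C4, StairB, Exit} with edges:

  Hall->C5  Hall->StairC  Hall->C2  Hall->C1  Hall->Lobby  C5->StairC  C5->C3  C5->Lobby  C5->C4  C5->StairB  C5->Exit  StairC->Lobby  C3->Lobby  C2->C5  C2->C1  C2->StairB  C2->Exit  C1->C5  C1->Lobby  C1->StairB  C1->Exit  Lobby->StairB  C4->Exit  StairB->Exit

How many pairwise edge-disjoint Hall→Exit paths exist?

4

Assign every edge capacity 1; by Menger, the answer equals the max flow.
Path Hall→C5→Exit (+1); total 1.
Path Hall→C2→Exit (+1); total 2.
Path Hall→C1→Exit (+1); total 3.
Path Hall→Lobby→StairB→Exit (+1); total 4.
No residual Hall→Exit path; max flow = 4.
Certifying cut of size 4: {Hall→C1, Hall→C2, Hall→C5, Lobby→StairB}.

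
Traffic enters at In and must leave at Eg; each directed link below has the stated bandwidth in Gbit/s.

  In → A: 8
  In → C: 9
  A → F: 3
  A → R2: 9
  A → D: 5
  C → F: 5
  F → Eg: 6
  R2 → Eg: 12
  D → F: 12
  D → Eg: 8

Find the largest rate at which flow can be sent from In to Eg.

13

Augment In→A→F→Eg: bottleneck 3, flow now 3.
Augment In→A→R2→Eg: bottleneck 5, flow now 8.
Augment In→C→F→Eg: bottleneck 3, flow now 11.
Augment In→C→F→A→R2→Eg: bottleneck 2, flow now 13. (uses reverse residual edge)
No augmenting path remains; maximum flow = 13.
In the residual graph, reachable from In: {In, C}.
Min-cut edges: In→A (8), C→F (5); capacity 8 + 5 = 13.
This cut is saturated, so no flow can exceed 13.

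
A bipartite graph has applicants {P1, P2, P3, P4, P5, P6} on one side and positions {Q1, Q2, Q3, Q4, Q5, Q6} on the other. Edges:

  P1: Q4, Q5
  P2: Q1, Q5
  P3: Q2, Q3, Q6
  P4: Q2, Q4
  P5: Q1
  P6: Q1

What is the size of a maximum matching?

Unit-capacity flow: source→left, listed edges, right→sink; max matching = max flow.
Augmenting path P1→Q4 (+1); matched 1.
Augmenting path P2→Q1 (+1); matched 2.
Augmenting path P3→Q2 (+1); matched 3.
Augmenting path P4→Q2→P3→Q3 (+1); matched 4.
Augmenting path P5→Q1→P2→Q5 (+1); matched 5.
No augmenting path remains; maximum matching = 5.
König certificate: {P1, P2, P3, P4, Q1} is a vertex cover of size 5 (every listed pair touches it), so no matching can be larger.

5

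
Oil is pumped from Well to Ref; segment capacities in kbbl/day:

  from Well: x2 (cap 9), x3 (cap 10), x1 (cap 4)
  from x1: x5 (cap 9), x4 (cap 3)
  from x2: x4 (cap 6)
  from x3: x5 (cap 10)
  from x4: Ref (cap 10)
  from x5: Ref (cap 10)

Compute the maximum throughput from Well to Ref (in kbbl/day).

Augment Well→x1→x4→Ref: bottleneck 3, flow now 3.
Augment Well→x1→x5→Ref: bottleneck 1, flow now 4.
Augment Well→x2→x4→Ref: bottleneck 6, flow now 10.
Augment Well→x3→x5→Ref: bottleneck 9, flow now 19.
No augmenting path remains; maximum flow = 19.
In the residual graph, reachable from Well: {Well, x1, x2, x3, x5}.
Min-cut edges: x1→x4 (3), x2→x4 (6), x5→Ref (10); capacity 3 + 6 + 10 = 19.
This cut is saturated, so no flow can exceed 19.

19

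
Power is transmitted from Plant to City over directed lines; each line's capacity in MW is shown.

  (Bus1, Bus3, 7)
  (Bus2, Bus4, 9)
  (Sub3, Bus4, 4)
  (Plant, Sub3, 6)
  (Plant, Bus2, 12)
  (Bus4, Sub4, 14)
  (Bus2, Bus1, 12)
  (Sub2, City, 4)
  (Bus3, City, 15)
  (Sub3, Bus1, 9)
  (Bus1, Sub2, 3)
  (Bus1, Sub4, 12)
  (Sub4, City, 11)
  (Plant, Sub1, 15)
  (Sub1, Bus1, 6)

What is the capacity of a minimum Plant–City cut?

21

Augment Plant→Sub3→Bus4→Sub4→City: bottleneck 4, flow now 4.
Augment Plant→Sub3→Bus1→Sub2→City: bottleneck 2, flow now 6.
Augment Plant→Sub1→Bus1→Sub2→City: bottleneck 1, flow now 7.
Augment Plant→Sub1→Bus1→Bus3→City: bottleneck 5, flow now 12.
Augment Plant→Bus2→Bus4→Sub4→City: bottleneck 7, flow now 19.
Augment Plant→Bus2→Bus1→Bus3→City: bottleneck 2, flow now 21.
No augmenting path remains; maximum flow = 21.
By max-flow min-cut, the minimum cut capacity equals the max flow.
In the residual graph, reachable from Plant: {Plant, Sub3, Sub1, Bus2, Bus4, Bus1, Sub4}.
Min-cut edges: Bus1→Sub2 (3), Bus1→Bus3 (7), Sub4→City (11); capacity 3 + 7 + 11 = 21.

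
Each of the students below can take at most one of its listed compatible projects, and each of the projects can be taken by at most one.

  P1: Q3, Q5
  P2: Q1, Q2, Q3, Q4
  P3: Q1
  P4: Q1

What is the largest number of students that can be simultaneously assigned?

Unit-capacity flow: source→left, listed edges, right→sink; max matching = max flow.
Augmenting path P1→Q3 (+1); matched 1.
Augmenting path P2→Q1 (+1); matched 2.
Augmenting path P3→Q1→P2→Q2 (+1); matched 3.
No augmenting path remains; maximum matching = 3.
König certificate: {P1, P2, Q1} is a vertex cover of size 3 (every listed pair touches it), so no matching can be larger.

3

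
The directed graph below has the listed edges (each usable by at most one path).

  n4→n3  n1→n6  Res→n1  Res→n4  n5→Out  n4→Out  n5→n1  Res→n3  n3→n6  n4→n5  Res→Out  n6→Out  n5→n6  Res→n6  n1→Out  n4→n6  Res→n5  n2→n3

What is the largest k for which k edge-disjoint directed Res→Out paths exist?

Assign every edge capacity 1; by Menger, the answer equals the max flow.
Path Res→Out (+1); total 1.
Path Res→n1→Out (+1); total 2.
Path Res→n4→Out (+1); total 3.
Path Res→n5→Out (+1); total 4.
Path Res→n6→Out (+1); total 5.
No residual Res→Out path; max flow = 5.
Certifying cut of size 5: {Res→Out, Res→n1, Res→n4, Res→n5, n6→Out}.

5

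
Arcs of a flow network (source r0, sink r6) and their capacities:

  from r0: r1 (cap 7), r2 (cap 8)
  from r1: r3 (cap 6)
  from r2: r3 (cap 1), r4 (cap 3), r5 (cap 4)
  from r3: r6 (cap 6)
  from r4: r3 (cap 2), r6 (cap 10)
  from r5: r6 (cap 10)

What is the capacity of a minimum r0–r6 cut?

13

Augment r0→r1→r3→r6: bottleneck 6, flow now 6.
Augment r0→r2→r4→r6: bottleneck 3, flow now 9.
Augment r0→r2→r5→r6: bottleneck 4, flow now 13.
No augmenting path remains; maximum flow = 13.
By max-flow min-cut, the minimum cut capacity equals the max flow.
In the residual graph, reachable from r0: {r0, r1, r2, r3}.
Min-cut edges: r2→r4 (3), r2→r5 (4), r3→r6 (6); capacity 3 + 4 + 6 = 13.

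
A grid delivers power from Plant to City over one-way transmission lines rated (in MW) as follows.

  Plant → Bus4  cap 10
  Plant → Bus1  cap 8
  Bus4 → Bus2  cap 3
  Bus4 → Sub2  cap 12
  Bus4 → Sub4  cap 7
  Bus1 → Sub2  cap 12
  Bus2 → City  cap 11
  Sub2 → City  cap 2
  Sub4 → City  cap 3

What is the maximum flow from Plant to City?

8

Augment Plant→Bus4→Bus2→City: bottleneck 3, flow now 3.
Augment Plant→Bus4→Sub2→City: bottleneck 2, flow now 5.
Augment Plant→Bus4→Sub4→City: bottleneck 3, flow now 8.
No augmenting path remains; maximum flow = 8.
In the residual graph, reachable from Plant: {Plant, Bus4, Bus1, Sub2, Sub4}.
Min-cut edges: Bus4→Bus2 (3), Sub2→City (2), Sub4→City (3); capacity 3 + 2 + 3 = 8.
This cut is saturated, so no flow can exceed 8.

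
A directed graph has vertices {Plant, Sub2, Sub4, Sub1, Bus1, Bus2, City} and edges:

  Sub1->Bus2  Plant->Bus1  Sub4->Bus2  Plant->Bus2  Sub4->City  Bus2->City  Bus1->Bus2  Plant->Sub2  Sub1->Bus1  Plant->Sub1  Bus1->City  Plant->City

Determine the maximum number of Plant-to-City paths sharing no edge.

Assign every edge capacity 1; by Menger, the answer equals the max flow.
Path Plant→City (+1); total 1.
Path Plant→Bus1→City (+1); total 2.
Path Plant→Bus2→City (+1); total 3.
No residual Plant→City path; max flow = 3.
Certifying cut of size 3: {Bus1→City, Bus2→City, Plant→City}.

3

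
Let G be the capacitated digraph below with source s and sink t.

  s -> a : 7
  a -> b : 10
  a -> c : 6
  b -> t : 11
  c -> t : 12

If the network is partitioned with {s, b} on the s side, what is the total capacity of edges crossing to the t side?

Edges leaving {s, b}: s→a (7), b→t (11).
Cut capacity = 7 + 11 = 18.

18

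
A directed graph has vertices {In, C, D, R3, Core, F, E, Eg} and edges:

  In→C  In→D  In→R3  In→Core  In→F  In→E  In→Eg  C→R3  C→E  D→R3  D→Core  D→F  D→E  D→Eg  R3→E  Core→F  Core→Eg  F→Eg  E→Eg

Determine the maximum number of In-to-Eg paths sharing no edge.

5

Assign every edge capacity 1; by Menger, the answer equals the max flow.
Path In→Eg (+1); total 1.
Path In→D→Eg (+1); total 2.
Path In→Core→Eg (+1); total 3.
Path In→F→Eg (+1); total 4.
Path In→E→Eg (+1); total 5.
No residual In→Eg path; max flow = 5.
Certifying cut of size 5: {E→Eg, In→Core, In→D, In→Eg, In→F}.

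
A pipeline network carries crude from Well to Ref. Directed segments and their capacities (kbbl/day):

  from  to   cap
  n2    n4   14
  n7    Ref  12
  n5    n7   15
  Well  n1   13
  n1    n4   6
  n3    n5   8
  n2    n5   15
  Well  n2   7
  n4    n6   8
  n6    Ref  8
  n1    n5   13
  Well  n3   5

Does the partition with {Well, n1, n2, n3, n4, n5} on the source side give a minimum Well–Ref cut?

No — its capacity is 23, but the minimum cut has capacity 20.

Given cut capacity: 8 + 15 = 23.
Augment Well→n1→n4→n6→Ref: bottleneck 6, flow now 6.
Augment Well→n1→n5→n7→Ref: bottleneck 7, flow now 13.
Augment Well→n2→n4→n6→Ref: bottleneck 2, flow now 15.
Augment Well→n2→n5→n7→Ref: bottleneck 5, flow now 20.
No augmenting path remains; maximum flow = 20.
In the residual graph, reachable from Well: {Well, n1, n2, n3, n4, n5, n7}.
Min-cut edges: n4→n6 (8), n7→Ref (12); capacity 8 + 12 = 20.
Cut capacity 23 exceeds the max flow 20, so it is not minimum.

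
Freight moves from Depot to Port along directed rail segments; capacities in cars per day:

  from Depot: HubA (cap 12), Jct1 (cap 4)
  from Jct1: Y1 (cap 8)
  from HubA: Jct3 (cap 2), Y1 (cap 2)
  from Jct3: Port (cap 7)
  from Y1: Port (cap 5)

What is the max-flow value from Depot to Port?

Augment Depot→Jct1→Y1→Port: bottleneck 4, flow now 4.
Augment Depot→HubA→Jct3→Port: bottleneck 2, flow now 6.
Augment Depot→HubA→Y1→Port: bottleneck 1, flow now 7.
No augmenting path remains; maximum flow = 7.
In the residual graph, reachable from Depot: {Depot, Jct1, HubA, Y1}.
Min-cut edges: HubA→Jct3 (2), Y1→Port (5); capacity 2 + 5 = 7.
This cut is saturated, so no flow can exceed 7.

7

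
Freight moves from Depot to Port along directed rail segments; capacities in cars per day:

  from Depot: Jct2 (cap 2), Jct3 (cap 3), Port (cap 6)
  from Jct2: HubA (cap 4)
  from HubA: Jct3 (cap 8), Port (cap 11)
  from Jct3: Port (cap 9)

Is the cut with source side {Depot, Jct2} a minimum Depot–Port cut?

No — its capacity is 13, but the minimum cut has capacity 11.

Given cut capacity: 3 + 6 + 4 = 13.
Augment Depot→Port: bottleneck 6, flow now 6.
Augment Depot→Jct3→Port: bottleneck 3, flow now 9.
Augment Depot→Jct2→HubA→Port: bottleneck 2, flow now 11.
No augmenting path remains; maximum flow = 11.
In the residual graph, reachable from Depot: {Depot}.
Min-cut edges: Depot→Jct2 (2), Depot→Jct3 (3), Depot→Port (6); capacity 2 + 3 + 6 = 11.
Cut capacity 13 exceeds the max flow 11, so it is not minimum.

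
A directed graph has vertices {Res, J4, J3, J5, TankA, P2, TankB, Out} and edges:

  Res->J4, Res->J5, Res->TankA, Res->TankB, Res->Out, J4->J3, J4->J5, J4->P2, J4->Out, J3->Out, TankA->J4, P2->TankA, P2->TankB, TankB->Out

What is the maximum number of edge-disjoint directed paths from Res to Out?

Assign every edge capacity 1; by Menger, the answer equals the max flow.
Path Res→Out (+1); total 1.
Path Res→J4→Out (+1); total 2.
Path Res→TankB→Out (+1); total 3.
Path Res→TankA→J4→J3→Out (+1); total 4.
No residual Res→Out path; max flow = 4.
Certifying cut of size 4: {Res→J4, Res→Out, Res→TankA, Res→TankB}.

4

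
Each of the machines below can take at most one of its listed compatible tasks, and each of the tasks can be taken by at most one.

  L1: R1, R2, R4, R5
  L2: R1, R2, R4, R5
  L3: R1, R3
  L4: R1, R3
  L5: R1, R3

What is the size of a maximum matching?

4

Unit-capacity flow: source→left, listed edges, right→sink; max matching = max flow.
Augmenting path L1→R1 (+1); matched 1.
Augmenting path L2→R2 (+1); matched 2.
Augmenting path L3→R3 (+1); matched 3.
Augmenting path L4→R1→L1→R4 (+1); matched 4.
No augmenting path remains; maximum matching = 4.
König certificate: {L1, L2, R1, R3} is a vertex cover of size 4 (every listed pair touches it), so no matching can be larger.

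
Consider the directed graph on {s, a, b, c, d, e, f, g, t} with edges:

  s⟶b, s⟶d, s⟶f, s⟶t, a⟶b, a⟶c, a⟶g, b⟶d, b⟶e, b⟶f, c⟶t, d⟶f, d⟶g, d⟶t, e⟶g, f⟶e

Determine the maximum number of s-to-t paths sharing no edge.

2

Assign every edge capacity 1; by Menger, the answer equals the max flow.
Path s→t (+1); total 1.
Path s→d→t (+1); total 2.
No residual s→t path; max flow = 2.
Certifying cut of size 2: {d→t, s→t}.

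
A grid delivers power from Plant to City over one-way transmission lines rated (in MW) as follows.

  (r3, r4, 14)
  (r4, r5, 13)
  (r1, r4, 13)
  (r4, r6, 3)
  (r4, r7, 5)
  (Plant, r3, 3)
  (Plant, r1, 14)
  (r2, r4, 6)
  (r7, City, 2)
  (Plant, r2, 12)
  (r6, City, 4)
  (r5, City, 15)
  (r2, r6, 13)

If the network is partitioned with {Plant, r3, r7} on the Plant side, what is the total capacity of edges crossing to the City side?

42

Edges leaving {Plant, r3, r7}: Plant→r1 (14), Plant→r2 (12), r3→r4 (14), r7→City (2).
Cut capacity = 14 + 12 + 14 + 2 = 42.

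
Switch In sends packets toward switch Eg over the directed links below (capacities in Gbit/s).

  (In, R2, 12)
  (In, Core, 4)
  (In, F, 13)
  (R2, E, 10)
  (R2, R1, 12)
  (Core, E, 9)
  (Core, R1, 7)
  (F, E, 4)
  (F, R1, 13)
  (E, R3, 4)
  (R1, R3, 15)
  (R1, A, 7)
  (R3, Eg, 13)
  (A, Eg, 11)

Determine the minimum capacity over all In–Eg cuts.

20

Augment In→R2→E→R3→Eg: bottleneck 4, flow now 4.
Augment In→R2→R1→R3→Eg: bottleneck 8, flow now 12.
Augment In→Core→R1→R3→Eg: bottleneck 1, flow now 13.
Augment In→Core→R1→A→Eg: bottleneck 3, flow now 16.
Augment In→F→R1→A→Eg: bottleneck 4, flow now 20.
No augmenting path remains; maximum flow = 20.
By max-flow min-cut, the minimum cut capacity equals the max flow.
In the residual graph, reachable from In: {In, R2, Core, F, E, R1, R3}.
Min-cut edges: R1→A (7), R3→Eg (13); capacity 7 + 13 = 20.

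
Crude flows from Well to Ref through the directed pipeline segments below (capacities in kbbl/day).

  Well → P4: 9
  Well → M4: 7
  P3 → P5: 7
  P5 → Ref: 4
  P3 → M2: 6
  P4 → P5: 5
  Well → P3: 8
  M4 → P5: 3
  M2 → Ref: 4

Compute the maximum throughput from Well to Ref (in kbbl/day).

8

Augment Well→M4→P5→Ref: bottleneck 3, flow now 3.
Augment Well→P3→M2→Ref: bottleneck 4, flow now 7.
Augment Well→P3→P5→Ref: bottleneck 1, flow now 8.
No augmenting path remains; maximum flow = 8.
In the residual graph, reachable from Well: {Well, M4, P3, P4, M2, P5}.
Min-cut edges: M2→Ref (4), P5→Ref (4); capacity 4 + 4 = 8.
This cut is saturated, so no flow can exceed 8.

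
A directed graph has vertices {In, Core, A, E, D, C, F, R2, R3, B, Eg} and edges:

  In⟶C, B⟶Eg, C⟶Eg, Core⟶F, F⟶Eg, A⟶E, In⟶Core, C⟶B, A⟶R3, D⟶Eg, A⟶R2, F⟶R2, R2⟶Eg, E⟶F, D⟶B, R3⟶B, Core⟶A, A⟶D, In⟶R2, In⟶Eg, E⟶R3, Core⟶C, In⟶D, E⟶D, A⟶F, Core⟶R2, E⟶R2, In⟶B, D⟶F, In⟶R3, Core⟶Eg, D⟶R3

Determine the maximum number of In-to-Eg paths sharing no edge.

Assign every edge capacity 1; by Menger, the answer equals the max flow.
Path In→Eg (+1); total 1.
Path In→Core→Eg (+1); total 2.
Path In→D→Eg (+1); total 3.
Path In→C→Eg (+1); total 4.
Path In→R2→Eg (+1); total 5.
Path In→B→Eg (+1); total 6.
No residual In→Eg path; max flow = 6.
Certifying cut of size 6: {B→Eg, In→C, In→Core, In→D, In→Eg, In→R2}.

6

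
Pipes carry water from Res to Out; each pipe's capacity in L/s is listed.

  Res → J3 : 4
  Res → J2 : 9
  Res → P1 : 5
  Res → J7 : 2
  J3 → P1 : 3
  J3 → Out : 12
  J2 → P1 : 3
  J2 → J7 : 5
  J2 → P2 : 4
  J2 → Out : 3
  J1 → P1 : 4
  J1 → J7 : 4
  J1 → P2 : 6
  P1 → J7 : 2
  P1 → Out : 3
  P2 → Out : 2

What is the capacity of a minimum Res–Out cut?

12

Augment Res→J3→Out: bottleneck 4, flow now 4.
Augment Res→J2→Out: bottleneck 3, flow now 7.
Augment Res→P1→Out: bottleneck 3, flow now 10.
Augment Res→J2→P2→Out: bottleneck 2, flow now 12.
No augmenting path remains; maximum flow = 12.
By max-flow min-cut, the minimum cut capacity equals the max flow.
In the residual graph, reachable from Res: {Res, J2, P1, J7, P2}.
Min-cut edges: Res→J3 (4), J2→Out (3), P1→Out (3), P2→Out (2); capacity 4 + 3 + 3 + 2 = 12.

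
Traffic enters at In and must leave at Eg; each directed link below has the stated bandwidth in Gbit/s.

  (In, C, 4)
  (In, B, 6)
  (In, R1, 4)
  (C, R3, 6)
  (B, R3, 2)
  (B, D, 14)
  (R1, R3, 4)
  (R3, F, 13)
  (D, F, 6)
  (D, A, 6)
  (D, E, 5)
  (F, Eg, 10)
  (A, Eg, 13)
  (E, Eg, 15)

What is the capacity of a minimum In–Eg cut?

Augment In→C→R3→F→Eg: bottleneck 4, flow now 4.
Augment In→B→R3→F→Eg: bottleneck 2, flow now 6.
Augment In→B→D→F→Eg: bottleneck 4, flow now 10.
Augment In→R1→R3→B→D→A→Eg: bottleneck 2, flow now 12. (uses reverse residual edge)
Augment In→R1→R3→F→D→A→Eg: bottleneck 2, flow now 14. (uses reverse residual edge)
No augmenting path remains; maximum flow = 14.
By max-flow min-cut, the minimum cut capacity equals the max flow.
In the residual graph, reachable from In: {In}.
Min-cut edges: In→C (4), In→B (6), In→R1 (4); capacity 4 + 6 + 4 = 14.

14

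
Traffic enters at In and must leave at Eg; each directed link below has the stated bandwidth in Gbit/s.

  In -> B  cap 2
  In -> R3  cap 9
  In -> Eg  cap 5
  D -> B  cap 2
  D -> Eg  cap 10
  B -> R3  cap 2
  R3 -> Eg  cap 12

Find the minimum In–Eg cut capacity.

Augment In→Eg: bottleneck 5, flow now 5.
Augment In→R3→Eg: bottleneck 9, flow now 14.
Augment In→B→R3→Eg: bottleneck 2, flow now 16.
No augmenting path remains; maximum flow = 16.
By max-flow min-cut, the minimum cut capacity equals the max flow.
In the residual graph, reachable from In: {In}.
Min-cut edges: In→B (2), In→R3 (9), In→Eg (5); capacity 2 + 9 + 5 = 16.

16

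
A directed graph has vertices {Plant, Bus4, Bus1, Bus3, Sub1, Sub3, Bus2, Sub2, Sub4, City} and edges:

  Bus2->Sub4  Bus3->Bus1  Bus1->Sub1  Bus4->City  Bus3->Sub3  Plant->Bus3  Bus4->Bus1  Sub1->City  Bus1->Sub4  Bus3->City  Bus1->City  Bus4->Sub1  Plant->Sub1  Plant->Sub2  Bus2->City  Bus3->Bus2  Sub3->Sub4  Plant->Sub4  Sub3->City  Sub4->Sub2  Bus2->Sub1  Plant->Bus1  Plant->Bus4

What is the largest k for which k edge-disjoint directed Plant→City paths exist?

4

Assign every edge capacity 1; by Menger, the answer equals the max flow.
Path Plant→Bus4→City (+1); total 1.
Path Plant→Bus1→City (+1); total 2.
Path Plant→Bus3→City (+1); total 3.
Path Plant→Sub1→City (+1); total 4.
No residual Plant→City path; max flow = 4.
Certifying cut of size 4: {Plant→Bus1, Plant→Bus3, Plant→Bus4, Plant→Sub1}.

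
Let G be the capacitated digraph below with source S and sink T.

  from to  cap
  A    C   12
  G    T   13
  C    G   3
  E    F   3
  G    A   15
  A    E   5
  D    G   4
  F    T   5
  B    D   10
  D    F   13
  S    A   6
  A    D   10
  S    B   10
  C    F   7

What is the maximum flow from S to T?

Augment S→A→C→F→T: bottleneck 5, flow now 5.
Augment S→A→C→G→T: bottleneck 1, flow now 6.
Augment S→B→D→G→T: bottleneck 4, flow now 10.
Augment S→B→D→F→C→G→T: bottleneck 2, flow now 12. (uses reverse residual edge)
No augmenting path remains; maximum flow = 12.
In the residual graph, reachable from S: {S, A, B, C, D, E, F}.
Min-cut edges: C→G (3), D→G (4), F→T (5); capacity 3 + 4 + 5 = 12.
This cut is saturated, so no flow can exceed 12.

12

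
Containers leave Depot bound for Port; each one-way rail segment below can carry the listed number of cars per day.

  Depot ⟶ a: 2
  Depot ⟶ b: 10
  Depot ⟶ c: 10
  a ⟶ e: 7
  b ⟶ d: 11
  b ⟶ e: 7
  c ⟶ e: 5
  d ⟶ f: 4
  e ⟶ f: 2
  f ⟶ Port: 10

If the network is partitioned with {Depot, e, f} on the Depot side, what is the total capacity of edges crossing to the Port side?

Edges leaving {Depot, e, f}: Depot→a (2), Depot→b (10), Depot→c (10), f→Port (10).
Cut capacity = 2 + 10 + 10 + 10 = 32.

32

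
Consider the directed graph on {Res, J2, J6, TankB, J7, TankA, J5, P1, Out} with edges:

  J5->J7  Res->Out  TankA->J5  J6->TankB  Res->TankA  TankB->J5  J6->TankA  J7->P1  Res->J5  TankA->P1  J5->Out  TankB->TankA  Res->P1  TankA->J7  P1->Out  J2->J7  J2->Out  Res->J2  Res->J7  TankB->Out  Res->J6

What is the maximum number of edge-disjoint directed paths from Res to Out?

5

Assign every edge capacity 1; by Menger, the answer equals the max flow.
Path Res→Out (+1); total 1.
Path Res→J2→Out (+1); total 2.
Path Res→J5→Out (+1); total 3.
Path Res→P1→Out (+1); total 4.
Path Res→J6→TankB→Out (+1); total 5.
No residual Res→Out path; max flow = 5.
Certifying cut of size 5: {J5→Out, P1→Out, Res→J2, Res→J6, Res→Out}.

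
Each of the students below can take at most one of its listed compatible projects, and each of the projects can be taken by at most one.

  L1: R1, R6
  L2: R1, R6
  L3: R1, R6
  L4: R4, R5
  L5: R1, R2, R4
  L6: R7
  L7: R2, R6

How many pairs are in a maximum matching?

Unit-capacity flow: source→left, listed edges, right→sink; max matching = max flow.
Augmenting path L1→R1 (+1); matched 1.
Augmenting path L2→R6 (+1); matched 2.
Augmenting path L4→R4 (+1); matched 3.
Augmenting path L5→R2 (+1); matched 4.
Augmenting path L6→R7 (+1); matched 5.
Augmenting path L7→R2→L5→R4→L4→R5 (+1); matched 6.
No augmenting path remains; maximum matching = 6.
König certificate: {L4, L5, L6, L7, R1, R6} is a vertex cover of size 6 (every listed pair touches it), so no matching can be larger.

6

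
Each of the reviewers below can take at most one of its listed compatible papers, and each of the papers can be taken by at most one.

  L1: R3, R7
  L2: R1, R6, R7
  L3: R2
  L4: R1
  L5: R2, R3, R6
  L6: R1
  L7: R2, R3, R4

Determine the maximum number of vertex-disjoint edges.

Unit-capacity flow: source→left, listed edges, right→sink; max matching = max flow.
Augmenting path L1→R3 (+1); matched 1.
Augmenting path L2→R1 (+1); matched 2.
Augmenting path L3→R2 (+1); matched 3.
Augmenting path L5→R6 (+1); matched 4.
Augmenting path L7→R4 (+1); matched 5.
Augmenting path L4→R1→L2→R7 (+1); matched 6.
No augmenting path remains; maximum matching = 6.
König certificate: {L1, L2, L3, L5, L7, R1} is a vertex cover of size 6 (every listed pair touches it), so no matching can be larger.

6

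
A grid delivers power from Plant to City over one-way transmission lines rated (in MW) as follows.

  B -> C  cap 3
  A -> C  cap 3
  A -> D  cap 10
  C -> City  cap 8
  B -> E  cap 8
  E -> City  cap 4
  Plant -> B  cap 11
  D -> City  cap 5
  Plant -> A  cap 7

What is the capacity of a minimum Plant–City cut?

14

Augment Plant→A→C→City: bottleneck 3, flow now 3.
Augment Plant→A→D→City: bottleneck 4, flow now 7.
Augment Plant→B→C→City: bottleneck 3, flow now 10.
Augment Plant→B→E→City: bottleneck 4, flow now 14.
No augmenting path remains; maximum flow = 14.
By max-flow min-cut, the minimum cut capacity equals the max flow.
In the residual graph, reachable from Plant: {Plant, B, E}.
Min-cut edges: Plant→A (7), B→C (3), E→City (4); capacity 7 + 3 + 4 = 14.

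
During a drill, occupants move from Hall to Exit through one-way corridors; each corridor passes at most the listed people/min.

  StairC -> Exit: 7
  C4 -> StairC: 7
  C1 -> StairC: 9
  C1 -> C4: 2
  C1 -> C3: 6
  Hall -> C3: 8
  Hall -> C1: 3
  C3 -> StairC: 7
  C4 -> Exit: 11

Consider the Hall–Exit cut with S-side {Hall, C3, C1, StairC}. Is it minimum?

Given cut capacity: 2 + 7 = 9.
Augment Hall→C3→StairC→Exit: bottleneck 7, flow now 7.
Augment Hall→C1→C4→Exit: bottleneck 2, flow now 9.
No augmenting path remains; maximum flow = 9.
Cut capacity 9 equals the max flow, so it is a minimum cut.

Yes — it is a minimum cut (capacity 9).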